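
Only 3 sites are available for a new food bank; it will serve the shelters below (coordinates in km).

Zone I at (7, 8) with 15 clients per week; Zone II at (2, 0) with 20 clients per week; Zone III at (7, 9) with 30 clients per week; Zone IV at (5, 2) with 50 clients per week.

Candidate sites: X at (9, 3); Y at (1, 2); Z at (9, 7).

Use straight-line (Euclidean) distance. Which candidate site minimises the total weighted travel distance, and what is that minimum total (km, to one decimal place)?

Total weighted distance at each candidate:
  X (9, 3): total = 629.0
  Y (1, 2): total = 648.6
  Z (9, 7): total = 636.5
Minimum is at X with total 629.0 km.

X, total 629.0 km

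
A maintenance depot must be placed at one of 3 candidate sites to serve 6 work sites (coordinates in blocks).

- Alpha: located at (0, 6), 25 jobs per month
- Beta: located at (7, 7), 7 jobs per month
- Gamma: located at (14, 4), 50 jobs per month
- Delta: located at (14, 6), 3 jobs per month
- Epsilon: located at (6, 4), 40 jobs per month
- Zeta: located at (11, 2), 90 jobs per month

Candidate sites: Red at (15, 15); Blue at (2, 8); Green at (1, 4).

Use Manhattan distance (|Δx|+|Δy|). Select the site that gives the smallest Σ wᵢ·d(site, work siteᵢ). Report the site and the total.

Total weighted distance at each candidate:
  Red (15, 15): total = 3672
  Blue (2, 8): total = 2654
  Green (1, 4): total = 2113
Minimum is at Green with total 2113 blocks.

Green, total 2113 blocks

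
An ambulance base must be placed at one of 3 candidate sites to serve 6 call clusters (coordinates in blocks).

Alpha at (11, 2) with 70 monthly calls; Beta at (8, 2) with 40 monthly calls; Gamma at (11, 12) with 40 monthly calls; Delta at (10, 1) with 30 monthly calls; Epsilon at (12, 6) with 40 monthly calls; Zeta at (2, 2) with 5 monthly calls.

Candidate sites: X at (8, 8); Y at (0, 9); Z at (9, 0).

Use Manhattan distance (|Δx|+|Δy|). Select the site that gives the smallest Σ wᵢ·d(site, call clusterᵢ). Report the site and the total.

Total weighted distance at each candidate:
  X (8, 8): total = 1720
  Y (0, 9): total = 3605
  Z (9, 0): total = 1425
Minimum is at Z with total 1425 blocks.

Z, total 1425 blocks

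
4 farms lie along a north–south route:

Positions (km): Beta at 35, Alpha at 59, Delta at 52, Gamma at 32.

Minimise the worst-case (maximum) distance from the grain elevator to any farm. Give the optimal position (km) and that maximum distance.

The 1-center on a line is the midpoint of the two extreme points: leftmost at 32, rightmost at 59.
Optimal location = (32 + 59)/2 = 45.5; maximum distance = (59 − 32)/2 = 13.5.

location 45.5, max distance 13.5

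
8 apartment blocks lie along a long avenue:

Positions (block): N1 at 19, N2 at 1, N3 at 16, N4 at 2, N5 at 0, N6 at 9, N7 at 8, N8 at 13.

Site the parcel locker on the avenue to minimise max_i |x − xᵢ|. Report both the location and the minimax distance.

The 1-center on a line is the midpoint of the two extreme points: leftmost at 0, rightmost at 19.
Optimal location = (0 + 19)/2 = 9.5; maximum distance = (19 − 0)/2 = 9.5.

location 9.5, max distance 9.5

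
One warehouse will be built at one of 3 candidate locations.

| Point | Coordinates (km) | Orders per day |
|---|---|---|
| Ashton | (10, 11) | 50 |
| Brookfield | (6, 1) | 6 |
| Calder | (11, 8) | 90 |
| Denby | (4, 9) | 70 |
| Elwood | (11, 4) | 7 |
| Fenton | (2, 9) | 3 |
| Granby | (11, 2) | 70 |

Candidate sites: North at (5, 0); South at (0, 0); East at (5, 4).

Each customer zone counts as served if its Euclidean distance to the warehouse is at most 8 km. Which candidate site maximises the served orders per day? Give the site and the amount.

East, covering 246

Coverage radius r = 8 km; a point is covered iff (Δx)²+(Δy)² ≤ 8² = 64.
  North (5, 0): covers {Brookfield, Elwood, Granby} → 83
  South (0, 0): covers {Brookfield} → 6
  East (5, 4): covers {Brookfield, Calder, Denby, Elwood, Fenton, Granby} → 246
Maximum coverage at East: 246 orders per day.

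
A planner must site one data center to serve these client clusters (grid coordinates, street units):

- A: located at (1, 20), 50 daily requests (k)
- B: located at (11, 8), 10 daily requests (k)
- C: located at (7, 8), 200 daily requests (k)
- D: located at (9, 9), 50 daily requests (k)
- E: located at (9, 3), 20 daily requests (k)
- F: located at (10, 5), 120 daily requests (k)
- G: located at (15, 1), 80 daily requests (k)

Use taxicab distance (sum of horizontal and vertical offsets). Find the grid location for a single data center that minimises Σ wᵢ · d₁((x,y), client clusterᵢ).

(9, 8)

Manhattan distance separates: Σwᵢ(|x−xᵢ|+|y−yᵢ|) = Σwᵢ|x−xᵢ| + Σwᵢ|y−yᵢ|, so x and y are optimised independently as 1-D weighted medians.
Total weight W = 530; half = 265.
x-coordinate, sorted with cumulative weight:
  x=1 (A, w=50) cum 50
  x=7 (C, w=200) cum 250
  x=9 (D, w=50) cum 300  ← median
  x=9 (E, w=20) cum 320
  x=10 (F, w=120) cum 440
  x=11 (B, w=10) cum 450
  x=15 (G, w=80) cum 530
⇒ x* = 9
y-coordinate, sorted with cumulative weight:
  y=1 (G, w=80) cum 80
  y=3 (E, w=20) cum 100
  y=5 (F, w=120) cum 220
  y=8 (B, w=10) cum 230
  y=8 (C, w=200) cum 430  ← median
  y=9 (D, w=50) cum 480
  y=20 (A, w=50) cum 530
⇒ y* = 8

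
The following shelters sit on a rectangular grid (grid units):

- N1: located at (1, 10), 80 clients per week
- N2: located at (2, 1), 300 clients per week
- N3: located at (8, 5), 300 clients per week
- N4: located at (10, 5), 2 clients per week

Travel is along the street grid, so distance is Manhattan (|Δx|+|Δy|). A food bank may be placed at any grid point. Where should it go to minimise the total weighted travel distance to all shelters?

(2, 5)

Manhattan distance separates: Σwᵢ(|x−xᵢ|+|y−yᵢ|) = Σwᵢ|x−xᵢ| + Σwᵢ|y−yᵢ|, so x and y are optimised independently as 1-D weighted medians.
Total weight W = 682; half = 341.
x-coordinate, sorted with cumulative weight:
  x=1 (N1, w=80) cum 80
  x=2 (N2, w=300) cum 380  ← median
  x=8 (N3, w=300) cum 680
  x=10 (N4, w=2) cum 682
⇒ x* = 2
y-coordinate, sorted with cumulative weight:
  y=1 (N2, w=300) cum 300
  y=5 (N3, w=300) cum 600  ← median
  y=5 (N4, w=2) cum 602
  y=10 (N1, w=80) cum 682
⇒ y* = 5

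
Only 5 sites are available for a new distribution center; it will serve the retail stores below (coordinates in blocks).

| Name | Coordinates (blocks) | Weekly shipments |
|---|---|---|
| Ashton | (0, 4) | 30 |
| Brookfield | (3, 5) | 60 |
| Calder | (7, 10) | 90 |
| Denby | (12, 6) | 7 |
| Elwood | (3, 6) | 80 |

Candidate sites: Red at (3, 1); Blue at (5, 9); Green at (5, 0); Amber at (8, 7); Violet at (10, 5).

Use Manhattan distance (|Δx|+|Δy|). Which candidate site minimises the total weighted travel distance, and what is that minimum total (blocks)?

Total weighted distance at each candidate:
  Red (3, 1): total = 2088
  Blue (5, 9): total = 1400
  Green (5, 0): total = 2501
  Amber (8, 7): total = 1625
  Violet (10, 5): total = 2131
Minimum is at Blue with total 1400 blocks.

Blue, total 1400 blocks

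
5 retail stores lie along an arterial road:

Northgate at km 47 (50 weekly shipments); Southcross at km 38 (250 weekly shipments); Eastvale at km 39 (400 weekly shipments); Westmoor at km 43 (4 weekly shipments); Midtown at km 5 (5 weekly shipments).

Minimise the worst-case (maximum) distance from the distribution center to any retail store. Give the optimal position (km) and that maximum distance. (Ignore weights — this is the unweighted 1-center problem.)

The 1-center on a line is the midpoint of the two extreme points: leftmost at 5, rightmost at 47.
Optimal location = (5 + 47)/2 = 26; maximum distance = (47 − 5)/2 = 21.

location 26, max distance 21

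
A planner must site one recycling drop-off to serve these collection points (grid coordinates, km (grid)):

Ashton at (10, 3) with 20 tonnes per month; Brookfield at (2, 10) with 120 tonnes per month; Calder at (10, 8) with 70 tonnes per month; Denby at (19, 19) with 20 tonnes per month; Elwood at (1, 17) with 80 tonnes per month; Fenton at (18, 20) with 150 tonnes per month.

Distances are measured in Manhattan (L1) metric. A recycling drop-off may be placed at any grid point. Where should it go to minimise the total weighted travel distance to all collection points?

(10, 17)

Manhattan distance separates: Σwᵢ(|x−xᵢ|+|y−yᵢ|) = Σwᵢ|x−xᵢ| + Σwᵢ|y−yᵢ|, so x and y are optimised independently as 1-D weighted medians.
Total weight W = 460; half = 230.
x-coordinate, sorted with cumulative weight:
  x=1 (Elwood, w=80) cum 80
  x=2 (Brookfield, w=120) cum 200
  x=10 (Ashton, w=20) cum 220
  x=10 (Calder, w=70) cum 290  ← median
  x=18 (Fenton, w=150) cum 440
  x=19 (Denby, w=20) cum 460
⇒ x* = 10
y-coordinate, sorted with cumulative weight:
  y=3 (Ashton, w=20) cum 20
  y=8 (Calder, w=70) cum 90
  y=10 (Brookfield, w=120) cum 210
  y=17 (Elwood, w=80) cum 290  ← median
  y=19 (Denby, w=20) cum 310
  y=20 (Fenton, w=150) cum 460
⇒ y* = 17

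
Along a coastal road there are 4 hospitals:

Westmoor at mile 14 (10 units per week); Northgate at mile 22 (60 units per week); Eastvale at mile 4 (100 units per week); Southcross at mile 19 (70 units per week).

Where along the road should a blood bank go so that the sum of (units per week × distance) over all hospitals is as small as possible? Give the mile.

For a sum of weighted absolute distances on a line, the optimum is the weighted median (not the mean). Total weight W = 240; half-weight = 120.
Sort by position and accumulate weight:
  mile 4 (Eastvale, w=100) → cum 100
  mile 14 (Westmoor, w=10) → cum 110
  mile 19 (Southcross, w=70) → cum 180  ≥ 120 → median here
  mile 22 (Northgate, w=60) → cum 240
Optimal location: mile 19.

x = 19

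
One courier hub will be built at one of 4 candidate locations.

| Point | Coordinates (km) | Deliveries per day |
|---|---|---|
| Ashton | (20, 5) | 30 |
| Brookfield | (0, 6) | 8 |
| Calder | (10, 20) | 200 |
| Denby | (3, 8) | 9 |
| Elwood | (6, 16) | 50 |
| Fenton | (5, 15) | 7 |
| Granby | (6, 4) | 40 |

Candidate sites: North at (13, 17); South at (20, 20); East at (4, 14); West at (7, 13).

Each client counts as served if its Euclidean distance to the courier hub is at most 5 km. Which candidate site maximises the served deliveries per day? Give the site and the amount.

Coverage radius r = 5 km; a point is covered iff (Δx)²+(Δy)² ≤ 5² = 25.
  North (13, 17): covers {Calder} → 200
  South (20, 20): covers {none} → 0
  East (4, 14): covers {Elwood, Fenton} → 57
  West (7, 13): covers {Elwood, Fenton} → 57
Maximum coverage at North: 200 deliveries per day.

North, covering 200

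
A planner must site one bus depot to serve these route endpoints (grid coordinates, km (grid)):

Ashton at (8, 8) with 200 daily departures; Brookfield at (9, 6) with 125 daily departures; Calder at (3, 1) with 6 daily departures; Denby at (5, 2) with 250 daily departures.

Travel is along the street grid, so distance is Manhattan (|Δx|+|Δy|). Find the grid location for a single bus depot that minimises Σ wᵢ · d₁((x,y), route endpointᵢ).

(8, 6)

Manhattan distance separates: Σwᵢ(|x−xᵢ|+|y−yᵢ|) = Σwᵢ|x−xᵢ| + Σwᵢ|y−yᵢ|, so x and y are optimised independently as 1-D weighted medians.
Total weight W = 581; half = 290.5.
x-coordinate, sorted with cumulative weight:
  x=3 (Calder, w=6) cum 6
  x=5 (Denby, w=250) cum 256
  x=8 (Ashton, w=200) cum 456  ← median
  x=9 (Brookfield, w=125) cum 581
⇒ x* = 8
y-coordinate, sorted with cumulative weight:
  y=1 (Calder, w=6) cum 6
  y=2 (Denby, w=250) cum 256
  y=6 (Brookfield, w=125) cum 381  ← median
  y=8 (Ashton, w=200) cum 581
⇒ y* = 6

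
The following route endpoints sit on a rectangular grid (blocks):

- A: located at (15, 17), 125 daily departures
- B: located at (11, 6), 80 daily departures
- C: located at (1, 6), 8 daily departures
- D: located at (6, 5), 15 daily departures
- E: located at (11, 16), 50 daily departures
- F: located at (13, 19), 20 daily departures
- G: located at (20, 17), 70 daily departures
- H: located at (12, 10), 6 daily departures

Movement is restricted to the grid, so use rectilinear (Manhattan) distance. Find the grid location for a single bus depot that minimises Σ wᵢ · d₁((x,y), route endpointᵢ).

(15, 17)

Manhattan distance separates: Σwᵢ(|x−xᵢ|+|y−yᵢ|) = Σwᵢ|x−xᵢ| + Σwᵢ|y−yᵢ|, so x and y are optimised independently as 1-D weighted medians.
Total weight W = 374; half = 187.
x-coordinate, sorted with cumulative weight:
  x=1 (C, w=8) cum 8
  x=6 (D, w=15) cum 23
  x=11 (B, w=80) cum 103
  x=11 (E, w=50) cum 153
  x=12 (H, w=6) cum 159
  x=13 (F, w=20) cum 179
  x=15 (A, w=125) cum 304  ← median
  x=20 (G, w=70) cum 374
⇒ x* = 15
y-coordinate, sorted with cumulative weight:
  y=5 (D, w=15) cum 15
  y=6 (B, w=80) cum 95
  y=6 (C, w=8) cum 103
  y=10 (H, w=6) cum 109
  y=16 (E, w=50) cum 159
  y=17 (A, w=125) cum 284  ← median
  y=17 (G, w=70) cum 354
  y=19 (F, w=20) cum 374
⇒ y* = 17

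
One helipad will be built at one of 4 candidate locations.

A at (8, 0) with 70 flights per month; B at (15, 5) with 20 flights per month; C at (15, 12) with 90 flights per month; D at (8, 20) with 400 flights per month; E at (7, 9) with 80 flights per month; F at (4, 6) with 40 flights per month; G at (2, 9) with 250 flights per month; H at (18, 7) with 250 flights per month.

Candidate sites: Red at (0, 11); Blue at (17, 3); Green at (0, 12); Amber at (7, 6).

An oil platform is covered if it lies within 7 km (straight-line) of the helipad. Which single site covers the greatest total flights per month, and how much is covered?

Amber, covering 440

Coverage radius r = 7 km; a point is covered iff (Δx)²+(Δy)² ≤ 7² = 49.
  Red (0, 11): covers {F, G} → 290
  Blue (17, 3): covers {B, H} → 270
  Green (0, 12): covers {G} → 250
  Amber (7, 6): covers {A, E, F, G} → 440
Maximum coverage at Amber: 440 flights per month.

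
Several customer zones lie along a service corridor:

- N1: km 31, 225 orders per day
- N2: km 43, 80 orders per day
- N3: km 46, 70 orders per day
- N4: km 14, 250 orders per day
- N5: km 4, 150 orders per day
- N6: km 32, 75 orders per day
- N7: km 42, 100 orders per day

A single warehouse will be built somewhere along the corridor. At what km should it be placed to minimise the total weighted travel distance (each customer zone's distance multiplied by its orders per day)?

For a sum of weighted absolute distances on a line, the optimum is the weighted median (not the mean). Total weight W = 950; half-weight = 475.
Sort by position and accumulate weight:
  km 4 (N5, w=150) → cum 150
  km 14 (N4, w=250) → cum 400
  km 31 (N1, w=225) → cum 625  ≥ 475 → median here
  km 32 (N6, w=75) → cum 700
  km 42 (N7, w=100) → cum 800
  km 43 (N2, w=80) → cum 880
  km 46 (N3, w=70) → cum 950
Optimal location: km 31.

x = 31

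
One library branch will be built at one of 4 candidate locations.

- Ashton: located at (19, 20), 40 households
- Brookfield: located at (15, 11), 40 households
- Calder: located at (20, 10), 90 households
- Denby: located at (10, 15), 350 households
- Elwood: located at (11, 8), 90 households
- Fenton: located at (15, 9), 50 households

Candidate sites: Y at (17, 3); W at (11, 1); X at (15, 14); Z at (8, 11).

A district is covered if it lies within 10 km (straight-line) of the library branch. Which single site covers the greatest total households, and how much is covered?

Coverage radius r = 10 km; a point is covered iff (Δx)²+(Δy)² ≤ 10² = 100.
  Y (17, 3): covers {Brookfield, Calder, Elwood, Fenton} → 270
  W (11, 1): covers {Elwood, Fenton} → 140
  X (15, 14): covers {Ashton, Brookfield, Calder, Denby, Elwood, Fenton} → 660
  Z (8, 11): covers {Brookfield, Denby, Elwood, Fenton} → 530
Maximum coverage at X: 660 households.

X, covering 660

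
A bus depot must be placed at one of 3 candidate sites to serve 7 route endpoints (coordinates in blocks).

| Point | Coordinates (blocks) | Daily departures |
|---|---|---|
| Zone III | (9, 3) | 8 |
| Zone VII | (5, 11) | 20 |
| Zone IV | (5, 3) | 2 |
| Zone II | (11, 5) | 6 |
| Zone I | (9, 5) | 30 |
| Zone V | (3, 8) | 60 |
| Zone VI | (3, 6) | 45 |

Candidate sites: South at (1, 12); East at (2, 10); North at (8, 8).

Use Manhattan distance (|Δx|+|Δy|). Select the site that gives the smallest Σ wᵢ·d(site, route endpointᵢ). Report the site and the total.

North, total 955 blocks

Total weighted distance at each candidate:
  South (1, 12): total = 1534
  East (2, 10): total = 1061
  North (8, 8): total = 955
Minimum is at North with total 955 blocks.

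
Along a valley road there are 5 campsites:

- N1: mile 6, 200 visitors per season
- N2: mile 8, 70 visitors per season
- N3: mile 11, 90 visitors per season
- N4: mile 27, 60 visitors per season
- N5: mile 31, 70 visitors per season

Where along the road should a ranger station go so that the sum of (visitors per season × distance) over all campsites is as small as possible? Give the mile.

For a sum of weighted absolute distances on a line, the optimum is the weighted median (not the mean). Total weight W = 490; half-weight = 245.
Sort by position and accumulate weight:
  mile 6 (N1, w=200) → cum 200
  mile 8 (N2, w=70) → cum 270  ≥ 245 → median here
  mile 11 (N3, w=90) → cum 360
  mile 27 (N4, w=60) → cum 420
  mile 31 (N5, w=70) → cum 490
Optimal location: mile 8.

x = 8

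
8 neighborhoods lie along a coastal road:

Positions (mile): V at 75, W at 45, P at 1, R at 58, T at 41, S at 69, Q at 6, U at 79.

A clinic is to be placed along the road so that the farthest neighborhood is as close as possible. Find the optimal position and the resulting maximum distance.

location 40, max distance 39

The 1-center on a line is the midpoint of the two extreme points: leftmost at 1, rightmost at 79.
Optimal location = (1 + 79)/2 = 40; maximum distance = (79 − 1)/2 = 39.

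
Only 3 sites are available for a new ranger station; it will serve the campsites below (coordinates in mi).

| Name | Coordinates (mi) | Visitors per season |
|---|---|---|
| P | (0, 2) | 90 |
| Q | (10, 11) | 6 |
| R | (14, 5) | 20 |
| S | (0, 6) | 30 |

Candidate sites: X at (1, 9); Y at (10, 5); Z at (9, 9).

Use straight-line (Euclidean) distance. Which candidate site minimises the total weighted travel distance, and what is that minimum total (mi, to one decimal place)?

X, total 1058.6 mi

Total weighted distance at each candidate:
  X (1, 9): total = 1058.6
  Y (10, 5): total = 1357.1
  Z (9, 9): total = 1452.2
Minimum is at X with total 1058.6 mi.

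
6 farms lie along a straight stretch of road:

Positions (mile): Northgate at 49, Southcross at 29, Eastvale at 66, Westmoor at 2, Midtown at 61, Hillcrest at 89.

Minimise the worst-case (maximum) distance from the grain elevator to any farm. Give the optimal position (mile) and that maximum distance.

location 45.5, max distance 43.5

The 1-center on a line is the midpoint of the two extreme points: leftmost at 2, rightmost at 89.
Optimal location = (2 + 89)/2 = 45.5; maximum distance = (89 − 2)/2 = 43.5.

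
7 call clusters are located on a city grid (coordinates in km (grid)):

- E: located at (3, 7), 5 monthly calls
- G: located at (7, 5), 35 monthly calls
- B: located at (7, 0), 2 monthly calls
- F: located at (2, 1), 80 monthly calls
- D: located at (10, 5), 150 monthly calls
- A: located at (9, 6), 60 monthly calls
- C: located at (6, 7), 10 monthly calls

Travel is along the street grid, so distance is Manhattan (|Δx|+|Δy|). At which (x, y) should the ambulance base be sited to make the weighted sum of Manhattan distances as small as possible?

(9, 5)

Manhattan distance separates: Σwᵢ(|x−xᵢ|+|y−yᵢ|) = Σwᵢ|x−xᵢ| + Σwᵢ|y−yᵢ|, so x and y are optimised independently as 1-D weighted medians.
Total weight W = 342; half = 171.
x-coordinate, sorted with cumulative weight:
  x=2 (F, w=80) cum 80
  x=3 (E, w=5) cum 85
  x=6 (C, w=10) cum 95
  x=7 (G, w=35) cum 130
  x=7 (B, w=2) cum 132
  x=9 (A, w=60) cum 192  ← median
  x=10 (D, w=150) cum 342
⇒ x* = 9
y-coordinate, sorted with cumulative weight:
  y=0 (B, w=2) cum 2
  y=1 (F, w=80) cum 82
  y=5 (G, w=35) cum 117
  y=5 (D, w=150) cum 267  ← median
  y=6 (A, w=60) cum 327
  y=7 (E, w=5) cum 332
  y=7 (C, w=10) cum 342
⇒ y* = 5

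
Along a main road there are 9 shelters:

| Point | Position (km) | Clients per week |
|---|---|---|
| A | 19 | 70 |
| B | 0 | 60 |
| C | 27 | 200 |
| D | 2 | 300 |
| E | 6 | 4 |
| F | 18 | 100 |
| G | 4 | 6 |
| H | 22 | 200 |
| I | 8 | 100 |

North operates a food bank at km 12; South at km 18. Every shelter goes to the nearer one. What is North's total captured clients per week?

470

The indifferent point is the midpoint (12+18)/2 = 15; shelters left of it (closer to North at 12) go to North, those right go to South.
  B at 0 (w=60) → North
  D at 2 (w=300) → North
  G at 4 (w=6) → North
  E at 6 (w=4) → North
  I at 8 (w=100) → North
  F at 18 (w=100) → South
  A at 19 (w=70) → South
  H at 22 (w=200) → South
  C at 27 (w=200) → South
North captures 470; South captures 570.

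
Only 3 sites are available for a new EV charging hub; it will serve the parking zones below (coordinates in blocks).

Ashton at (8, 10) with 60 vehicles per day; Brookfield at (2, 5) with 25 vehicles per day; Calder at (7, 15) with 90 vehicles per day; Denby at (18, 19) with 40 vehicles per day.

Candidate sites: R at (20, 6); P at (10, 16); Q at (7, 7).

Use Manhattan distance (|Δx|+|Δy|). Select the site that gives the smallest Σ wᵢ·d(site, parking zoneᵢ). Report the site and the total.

P, total 1755 blocks

Total weighted distance at each candidate:
  R (20, 6): total = 4015
  P (10, 16): total = 1755
  Q (7, 7): total = 2055
Minimum is at P with total 1755 blocks.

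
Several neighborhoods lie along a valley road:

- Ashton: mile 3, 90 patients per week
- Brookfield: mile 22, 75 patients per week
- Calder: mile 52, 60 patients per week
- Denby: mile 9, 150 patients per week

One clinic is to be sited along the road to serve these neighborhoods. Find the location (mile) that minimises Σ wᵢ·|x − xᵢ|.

For a sum of weighted absolute distances on a line, the optimum is the weighted median (not the mean). Total weight W = 375; half-weight = 187.5.
Sort by position and accumulate weight:
  mile 3 (Ashton, w=90) → cum 90
  mile 9 (Denby, w=150) → cum 240  ≥ 187.5 → median here
  mile 22 (Brookfield, w=75) → cum 315
  mile 52 (Calder, w=60) → cum 375
Optimal location: mile 9.

x = 9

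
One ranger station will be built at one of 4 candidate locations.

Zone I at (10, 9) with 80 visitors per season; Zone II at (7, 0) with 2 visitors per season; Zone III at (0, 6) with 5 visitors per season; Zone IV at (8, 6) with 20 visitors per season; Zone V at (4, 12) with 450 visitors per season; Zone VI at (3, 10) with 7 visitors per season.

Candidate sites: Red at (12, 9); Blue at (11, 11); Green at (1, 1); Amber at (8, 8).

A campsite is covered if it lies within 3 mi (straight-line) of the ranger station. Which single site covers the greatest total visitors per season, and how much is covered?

Coverage radius r = 3 mi; a point is covered iff (Δx)²+(Δy)² ≤ 3² = 9.
  Red (12, 9): covers {Zone I} → 80
  Blue (11, 11): covers {Zone I} → 80
  Green (1, 1): covers {none} → 0
  Amber (8, 8): covers {Zone I, Zone IV} → 100
Maximum coverage at Amber: 100 visitors per season.

Amber, covering 100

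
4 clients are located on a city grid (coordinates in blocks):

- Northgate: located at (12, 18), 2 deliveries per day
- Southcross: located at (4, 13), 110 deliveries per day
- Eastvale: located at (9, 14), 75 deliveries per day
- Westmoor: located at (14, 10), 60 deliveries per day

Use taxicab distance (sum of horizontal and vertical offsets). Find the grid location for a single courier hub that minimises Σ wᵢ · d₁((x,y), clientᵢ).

(9, 13)

Manhattan distance separates: Σwᵢ(|x−xᵢ|+|y−yᵢ|) = Σwᵢ|x−xᵢ| + Σwᵢ|y−yᵢ|, so x and y are optimised independently as 1-D weighted medians.
Total weight W = 247; half = 123.5.
x-coordinate, sorted with cumulative weight:
  x=4 (Southcross, w=110) cum 110
  x=9 (Eastvale, w=75) cum 185  ← median
  x=12 (Northgate, w=2) cum 187
  x=14 (Westmoor, w=60) cum 247
⇒ x* = 9
y-coordinate, sorted with cumulative weight:
  y=10 (Westmoor, w=60) cum 60
  y=13 (Southcross, w=110) cum 170  ← median
  y=14 (Eastvale, w=75) cum 245
  y=18 (Northgate, w=2) cum 247
⇒ y* = 13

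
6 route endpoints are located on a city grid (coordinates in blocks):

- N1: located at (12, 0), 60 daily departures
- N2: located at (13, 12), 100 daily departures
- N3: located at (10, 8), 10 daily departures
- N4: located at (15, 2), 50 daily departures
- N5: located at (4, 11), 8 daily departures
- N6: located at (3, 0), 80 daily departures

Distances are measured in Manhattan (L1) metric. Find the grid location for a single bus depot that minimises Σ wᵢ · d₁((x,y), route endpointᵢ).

(12, 2)

Manhattan distance separates: Σwᵢ(|x−xᵢ|+|y−yᵢ|) = Σwᵢ|x−xᵢ| + Σwᵢ|y−yᵢ|, so x and y are optimised independently as 1-D weighted medians.
Total weight W = 308; half = 154.
x-coordinate, sorted with cumulative weight:
  x=3 (N6, w=80) cum 80
  x=4 (N5, w=8) cum 88
  x=10 (N3, w=10) cum 98
  x=12 (N1, w=60) cum 158  ← median
  x=13 (N2, w=100) cum 258
  x=15 (N4, w=50) cum 308
⇒ x* = 12
y-coordinate, sorted with cumulative weight:
  y=0 (N1, w=60) cum 60
  y=0 (N6, w=80) cum 140
  y=2 (N4, w=50) cum 190  ← median
  y=8 (N3, w=10) cum 200
  y=11 (N5, w=8) cum 208
  y=12 (N2, w=100) cum 308
⇒ y* = 2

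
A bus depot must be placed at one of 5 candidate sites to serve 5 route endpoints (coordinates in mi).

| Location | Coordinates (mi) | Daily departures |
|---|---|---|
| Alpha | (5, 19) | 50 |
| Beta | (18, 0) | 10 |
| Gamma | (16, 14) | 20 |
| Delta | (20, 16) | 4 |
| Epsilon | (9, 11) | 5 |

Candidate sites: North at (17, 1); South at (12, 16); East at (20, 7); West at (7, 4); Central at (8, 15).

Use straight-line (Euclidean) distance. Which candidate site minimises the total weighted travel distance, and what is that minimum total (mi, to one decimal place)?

Central, total 660.3 mi

Total weighted distance at each candidate:
  North (17, 1): total = 1481.8
  South (12, 16): total = 702.3
  East (20, 7): total = 1289.0
  West (7, 4): total = 1249.9
  Central (8, 15): total = 660.3
Minimum is at Central with total 660.3 mi.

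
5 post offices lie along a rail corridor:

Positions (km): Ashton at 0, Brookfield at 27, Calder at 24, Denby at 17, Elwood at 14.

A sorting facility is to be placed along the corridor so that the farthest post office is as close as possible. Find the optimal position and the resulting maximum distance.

location 13.5, max distance 13.5

The 1-center on a line is the midpoint of the two extreme points: leftmost at 0, rightmost at 27.
Optimal location = (0 + 27)/2 = 13.5; maximum distance = (27 − 0)/2 = 13.5.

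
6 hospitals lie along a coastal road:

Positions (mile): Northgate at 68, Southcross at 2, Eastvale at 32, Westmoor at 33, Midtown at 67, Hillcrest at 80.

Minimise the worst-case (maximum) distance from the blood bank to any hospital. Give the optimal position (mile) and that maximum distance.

The 1-center on a line is the midpoint of the two extreme points: leftmost at 2, rightmost at 80.
Optimal location = (2 + 80)/2 = 41; maximum distance = (80 − 2)/2 = 39.

location 41, max distance 39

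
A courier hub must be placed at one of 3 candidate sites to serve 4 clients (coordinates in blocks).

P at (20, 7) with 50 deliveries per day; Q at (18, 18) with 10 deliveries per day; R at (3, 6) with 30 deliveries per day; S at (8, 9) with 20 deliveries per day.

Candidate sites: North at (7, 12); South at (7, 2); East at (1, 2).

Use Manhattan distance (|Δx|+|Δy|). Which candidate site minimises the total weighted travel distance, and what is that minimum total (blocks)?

North, total 1450 blocks

Total weighted distance at each candidate:
  North (7, 12): total = 1450
  South (7, 2): total = 1570
  East (1, 2): total = 1990
Minimum is at North with total 1450 blocks.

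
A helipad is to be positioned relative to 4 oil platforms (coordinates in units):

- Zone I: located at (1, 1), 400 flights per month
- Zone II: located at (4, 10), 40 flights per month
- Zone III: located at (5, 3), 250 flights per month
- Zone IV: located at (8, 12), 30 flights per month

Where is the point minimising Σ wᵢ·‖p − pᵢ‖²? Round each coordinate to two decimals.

The minimiser of Σwᵢ‖p−pᵢ‖² is the weighted centroid p* = (Σwᵢpᵢ)/(Σwᵢ).
Σwᵢ = 720.
Σwᵢxᵢ = 400·1 + 40·4 + 250·5 + 30·8 = 2050.
Σwᵢyᵢ = 400·1 + 40·10 + 250·3 + 30·12 = 1910.
x* = 2050/720 = 2.85, y* = 1910/720 = 2.65.

(2.85, 2.65)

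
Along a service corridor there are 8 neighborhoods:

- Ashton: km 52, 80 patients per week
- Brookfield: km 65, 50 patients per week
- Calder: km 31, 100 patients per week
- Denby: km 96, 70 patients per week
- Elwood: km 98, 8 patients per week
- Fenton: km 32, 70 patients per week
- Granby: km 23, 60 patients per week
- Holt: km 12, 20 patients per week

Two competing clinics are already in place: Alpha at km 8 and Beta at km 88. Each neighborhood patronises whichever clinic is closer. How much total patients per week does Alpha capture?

The indifferent point is the midpoint (8+88)/2 = 48; neighborhoods left of it (closer to Alpha at 8) go to Alpha, those right go to Beta.
  Holt at 12 (w=20) → Alpha
  Granby at 23 (w=60) → Alpha
  Calder at 31 (w=100) → Alpha
  Fenton at 32 (w=70) → Alpha
  Ashton at 52 (w=80) → Beta
  Brookfield at 65 (w=50) → Beta
  Denby at 96 (w=70) → Beta
  Elwood at 98 (w=8) → Beta
Alpha captures 250; Beta captures 208.

250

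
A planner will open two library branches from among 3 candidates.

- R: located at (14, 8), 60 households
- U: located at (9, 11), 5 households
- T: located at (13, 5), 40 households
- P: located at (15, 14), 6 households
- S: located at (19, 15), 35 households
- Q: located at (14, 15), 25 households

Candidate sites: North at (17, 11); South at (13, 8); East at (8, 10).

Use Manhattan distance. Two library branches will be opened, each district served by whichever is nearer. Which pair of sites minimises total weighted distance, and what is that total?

{North, South}, total 630

Evaluate every pair (each demand assigned to the nearer of the two):
  {North, South}: total = 630
  {South, East}: total = 893
  {North, East}: total = 1185
Best pair: {North, South} with total 630.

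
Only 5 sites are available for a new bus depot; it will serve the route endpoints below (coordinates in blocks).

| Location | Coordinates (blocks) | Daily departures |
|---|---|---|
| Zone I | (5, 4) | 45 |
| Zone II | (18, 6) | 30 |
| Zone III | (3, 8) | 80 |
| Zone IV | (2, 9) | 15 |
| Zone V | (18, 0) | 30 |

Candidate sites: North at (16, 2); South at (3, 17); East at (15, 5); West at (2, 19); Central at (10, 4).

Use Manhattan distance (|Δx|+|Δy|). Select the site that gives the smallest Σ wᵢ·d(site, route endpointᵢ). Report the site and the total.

Total weighted distance at each candidate:
  North (16, 2): total = 2720
  South (3, 17): total = 3270
  East (15, 5): total = 2310
  West (2, 19): total = 3840
  Central (10, 4): total = 1960
Minimum is at Central with total 1960 blocks.

Central, total 1960 blocks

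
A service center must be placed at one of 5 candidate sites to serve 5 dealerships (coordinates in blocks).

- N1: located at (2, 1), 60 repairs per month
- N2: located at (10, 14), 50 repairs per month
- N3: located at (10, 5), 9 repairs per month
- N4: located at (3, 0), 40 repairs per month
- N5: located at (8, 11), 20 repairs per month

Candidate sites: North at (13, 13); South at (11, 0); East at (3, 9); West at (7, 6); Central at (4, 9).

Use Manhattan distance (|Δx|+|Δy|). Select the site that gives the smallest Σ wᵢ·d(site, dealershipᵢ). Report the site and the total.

West, total 1706 blocks

Total weighted distance at each candidate:
  North (13, 13): total = 2739
  South (11, 0): total = 2004
  East (3, 9): total = 1739
  West (7, 6): total = 1706
  Central (4, 9): total = 1760
Minimum is at West with total 1706 blocks.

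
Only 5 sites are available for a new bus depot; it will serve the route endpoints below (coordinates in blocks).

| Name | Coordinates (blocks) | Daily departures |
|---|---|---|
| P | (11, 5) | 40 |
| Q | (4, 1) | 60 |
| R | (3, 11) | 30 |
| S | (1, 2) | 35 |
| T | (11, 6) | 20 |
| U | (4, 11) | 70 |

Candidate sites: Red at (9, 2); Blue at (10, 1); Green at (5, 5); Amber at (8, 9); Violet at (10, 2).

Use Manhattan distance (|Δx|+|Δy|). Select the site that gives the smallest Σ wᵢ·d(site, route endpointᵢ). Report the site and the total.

Total weighted distance at each candidate:
  Red (9, 2): total = 2390
  Blue (10, 1): total = 2660
  Green (5, 5): total = 1655
  Amber (8, 9): total = 2240
  Violet (10, 2): total = 2525
Minimum is at Green with total 1655 blocks.

Green, total 1655 blocks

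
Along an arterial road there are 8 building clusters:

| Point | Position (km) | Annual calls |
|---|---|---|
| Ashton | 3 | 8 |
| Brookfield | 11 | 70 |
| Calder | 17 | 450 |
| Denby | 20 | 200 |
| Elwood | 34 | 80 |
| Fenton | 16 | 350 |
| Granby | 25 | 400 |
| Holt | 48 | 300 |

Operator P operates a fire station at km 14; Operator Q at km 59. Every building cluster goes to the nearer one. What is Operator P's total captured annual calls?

The indifferent point is the midpoint (14+59)/2 = 36.5; building clusters left of it (closer to Operator P at 14) go to Operator P, those right go to Operator Q.
  Ashton at 3 (w=8) → Operator P
  Brookfield at 11 (w=70) → Operator P
  Fenton at 16 (w=350) → Operator P
  Calder at 17 (w=450) → Operator P
  Denby at 20 (w=200) → Operator P
  Granby at 25 (w=400) → Operator P
  Elwood at 34 (w=80) → Operator P
  Holt at 48 (w=300) → Operator Q
Operator P captures 1558; Operator Q captures 300.

1558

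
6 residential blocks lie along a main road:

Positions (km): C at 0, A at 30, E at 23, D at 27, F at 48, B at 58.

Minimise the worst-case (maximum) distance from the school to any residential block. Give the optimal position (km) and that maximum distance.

location 29, max distance 29

The 1-center on a line is the midpoint of the two extreme points: leftmost at 0, rightmost at 58.
Optimal location = (0 + 58)/2 = 29; maximum distance = (58 − 0)/2 = 29.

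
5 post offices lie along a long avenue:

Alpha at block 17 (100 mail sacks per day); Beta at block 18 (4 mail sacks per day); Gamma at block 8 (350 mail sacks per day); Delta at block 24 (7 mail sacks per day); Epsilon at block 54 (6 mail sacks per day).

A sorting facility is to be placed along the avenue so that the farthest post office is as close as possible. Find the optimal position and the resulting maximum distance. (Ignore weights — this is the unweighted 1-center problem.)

The 1-center on a line is the midpoint of the two extreme points: leftmost at 8, rightmost at 54.
Optimal location = (8 + 54)/2 = 31; maximum distance = (54 − 8)/2 = 23.

location 31, max distance 23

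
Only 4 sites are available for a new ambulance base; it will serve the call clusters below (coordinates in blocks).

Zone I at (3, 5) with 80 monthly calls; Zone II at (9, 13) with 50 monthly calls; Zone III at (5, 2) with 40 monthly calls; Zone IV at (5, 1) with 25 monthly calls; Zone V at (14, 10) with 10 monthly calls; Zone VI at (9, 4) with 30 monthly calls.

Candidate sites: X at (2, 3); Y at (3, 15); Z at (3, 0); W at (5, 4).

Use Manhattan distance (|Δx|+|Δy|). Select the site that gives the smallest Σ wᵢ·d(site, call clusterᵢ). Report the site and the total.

Total weighted distance at each candidate:
  X (2, 3): total = 1805
  Y (3, 15): total = 2870
  Z (3, 0): total = 2095
  W (5, 4): total = 1315
Minimum is at W with total 1315 blocks.

W, total 1315 blocks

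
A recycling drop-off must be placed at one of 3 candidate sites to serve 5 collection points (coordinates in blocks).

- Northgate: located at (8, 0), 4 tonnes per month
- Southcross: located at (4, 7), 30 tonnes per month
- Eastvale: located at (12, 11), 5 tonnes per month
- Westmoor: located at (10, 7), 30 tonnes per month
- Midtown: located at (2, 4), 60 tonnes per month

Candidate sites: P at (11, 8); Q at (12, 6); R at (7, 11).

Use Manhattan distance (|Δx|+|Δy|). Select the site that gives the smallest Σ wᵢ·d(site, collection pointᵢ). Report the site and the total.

Total weighted distance at each candidate:
  P (11, 8): total = 1144
  Q (12, 6): total = 1145
  R (7, 11): total = 1213
Minimum is at P with total 1144 blocks.

P, total 1144 blocks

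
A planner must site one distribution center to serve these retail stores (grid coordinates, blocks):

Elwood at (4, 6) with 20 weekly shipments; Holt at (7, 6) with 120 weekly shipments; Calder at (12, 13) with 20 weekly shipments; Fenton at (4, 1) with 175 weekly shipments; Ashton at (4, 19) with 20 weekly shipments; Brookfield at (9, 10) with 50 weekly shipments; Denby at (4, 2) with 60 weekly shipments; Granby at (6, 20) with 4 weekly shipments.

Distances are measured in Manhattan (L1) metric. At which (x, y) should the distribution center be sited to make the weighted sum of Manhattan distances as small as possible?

(4, 2)

Manhattan distance separates: Σwᵢ(|x−xᵢ|+|y−yᵢ|) = Σwᵢ|x−xᵢ| + Σwᵢ|y−yᵢ|, so x and y are optimised independently as 1-D weighted medians.
Total weight W = 469; half = 234.5.
x-coordinate, sorted with cumulative weight:
  x=4 (Elwood, w=20) cum 20
  x=4 (Fenton, w=175) cum 195
  x=4 (Ashton, w=20) cum 215
  x=4 (Denby, w=60) cum 275  ← median
  x=6 (Granby, w=4) cum 279
  x=7 (Holt, w=120) cum 399
  x=9 (Brookfield, w=50) cum 449
  x=12 (Calder, w=20) cum 469
⇒ x* = 4
y-coordinate, sorted with cumulative weight:
  y=1 (Fenton, w=175) cum 175
  y=2 (Denby, w=60) cum 235  ← median
  y=6 (Elwood, w=20) cum 255
  y=6 (Holt, w=120) cum 375
  y=10 (Brookfield, w=50) cum 425
  y=13 (Calder, w=20) cum 445
  y=19 (Ashton, w=20) cum 465
  y=20 (Granby, w=4) cum 469
⇒ y* = 2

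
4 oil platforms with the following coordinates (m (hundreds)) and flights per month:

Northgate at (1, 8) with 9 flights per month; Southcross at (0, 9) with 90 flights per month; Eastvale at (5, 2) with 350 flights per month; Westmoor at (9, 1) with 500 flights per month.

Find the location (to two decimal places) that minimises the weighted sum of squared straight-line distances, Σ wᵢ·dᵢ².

(6.60, 2.19)

The minimiser of Σwᵢ‖p−pᵢ‖² is the weighted centroid p* = (Σwᵢpᵢ)/(Σwᵢ).
Σwᵢ = 949.
Σwᵢxᵢ = 9·1 + 90·0 + 350·5 + 500·9 = 6259.
Σwᵢyᵢ = 9·8 + 90·9 + 350·2 + 500·1 = 2082.
x* = 6259/949 = 6.60, y* = 2082/949 = 2.19.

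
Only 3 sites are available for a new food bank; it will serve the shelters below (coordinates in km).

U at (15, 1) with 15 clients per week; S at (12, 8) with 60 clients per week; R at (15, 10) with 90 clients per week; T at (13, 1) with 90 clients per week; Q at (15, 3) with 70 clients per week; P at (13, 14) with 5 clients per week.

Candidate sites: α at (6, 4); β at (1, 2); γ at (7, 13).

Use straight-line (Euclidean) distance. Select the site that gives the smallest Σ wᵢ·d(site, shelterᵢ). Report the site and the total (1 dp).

Total weighted distance at each candidate:
  α (6, 4): total = 2928.8
  β (1, 2): total = 4564.6
  γ (7, 13): total = 3543.9
Minimum is at α with total 2928.8 km.

α, total 2928.8 km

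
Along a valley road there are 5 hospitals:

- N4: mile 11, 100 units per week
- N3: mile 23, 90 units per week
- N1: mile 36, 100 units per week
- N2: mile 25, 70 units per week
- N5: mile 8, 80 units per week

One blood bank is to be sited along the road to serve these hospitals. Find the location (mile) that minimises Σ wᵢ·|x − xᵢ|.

x = 23

For a sum of weighted absolute distances on a line, the optimum is the weighted median (not the mean). Total weight W = 440; half-weight = 220.
Sort by position and accumulate weight:
  mile 8 (N5, w=80) → cum 80
  mile 11 (N4, w=100) → cum 180
  mile 23 (N3, w=90) → cum 270  ≥ 220 → median here
  mile 25 (N2, w=70) → cum 340
  mile 36 (N1, w=100) → cum 440
Optimal location: mile 23.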